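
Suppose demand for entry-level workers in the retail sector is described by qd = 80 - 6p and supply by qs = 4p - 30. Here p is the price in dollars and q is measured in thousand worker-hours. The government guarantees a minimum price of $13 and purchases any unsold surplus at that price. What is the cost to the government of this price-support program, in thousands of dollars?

260

Equilibrium: 80 - 6p = 4p - 30, so 110 = 10p and p* = 11, q* = 14.
Since 13 > 11, the floor is binding.
At p = 13: qd = 80 - 6·13 = 2 and qs = 4·13 - 30 = 22.
Surplus = qs - qd = 20.
Government expenditure = surplus × support price = 20 × 13 = 260.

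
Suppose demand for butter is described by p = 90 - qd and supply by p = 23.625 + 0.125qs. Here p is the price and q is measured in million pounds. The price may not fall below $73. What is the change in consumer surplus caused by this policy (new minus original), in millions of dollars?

-1596

Rearranging demand gives qd = 90 - p; rearranging supply gives qs = 8p - 189. Equilibrium: 90 - p = 8p - 189, so 279 = 9p and p* = 31, q* = 59.
Since 73 > 31, the floor is binding.
At p = 73: qd = 90 - 73 = 17 and qs = 8·73 - 189 = 395.
Consumer surplus without the control is ½ · (90 - 31) · 59 = 1740.5.
With the floor, consumers buy 17 units at 73, so CS = ½ · (90 - 73) · 17 = 144.5.
Change in consumer surplus = 144.5 - 1740.5 = -1596.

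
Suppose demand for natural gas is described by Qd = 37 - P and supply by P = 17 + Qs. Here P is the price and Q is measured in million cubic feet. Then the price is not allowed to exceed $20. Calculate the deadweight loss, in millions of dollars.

Rearranging supply gives Qs = P - 17. In a free market, 37 - P = P - 17 gives the equilibrium P* = 27, Q* = 10.
Because the ceiling (20) lies below the market-clearing price, it is binding.
At P = 20: Qd = 37 - 20 = 17 and Qs = 20 - 17 = 3.
Quantity traded falls to 3. At Q = 3 the demand price is 37 - 3 = 34 and the supply price is 17 + 3 = 20.
Deadweight loss = ½ · (34 - 20) · (10 - 3) = ½ · 14 · 7 = 49.

49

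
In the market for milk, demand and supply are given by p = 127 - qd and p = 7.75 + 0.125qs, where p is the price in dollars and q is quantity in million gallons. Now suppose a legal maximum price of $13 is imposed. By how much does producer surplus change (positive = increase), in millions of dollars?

Rearranging demand gives qd = 127 - p; rearranging supply gives qs = 8p - 62. Equilibrium: 127 - p = 8p - 62, so 189 = 9p and p* = 21, q* = 106.
Because the ceiling (13) lies below the market-clearing price, it is binding.
At p = 13: qd = 127 - 13 = 114 and qs = 8·13 - 62 = 42.
Producer surplus without the control is ½ · (21 - 7.75) · 106 = 702.25.
With the ceiling, producers sell 42 units at 13, so PS = ½ · (13 - 7.75) · 42 = 110.25.
Change in producer surplus = 110.25 - 702.25 = -592.

-592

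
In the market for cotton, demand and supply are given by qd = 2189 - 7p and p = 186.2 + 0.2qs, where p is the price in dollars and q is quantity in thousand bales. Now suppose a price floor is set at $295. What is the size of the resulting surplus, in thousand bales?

Rearranging supply gives qs = 5p - 931. Setting quantity demanded equal to quantity supplied, 2189 - 7p = 5p - 931, gives p* = 260 and q* = 369.
Because the floor (295) lies above the market-clearing price, it is binding.
At p = 295: qd = 2189 - 7·295 = 124 and qs = 5·295 - 931 = 544.
Surplus = qs - qd = 544 - 124 = 420.

420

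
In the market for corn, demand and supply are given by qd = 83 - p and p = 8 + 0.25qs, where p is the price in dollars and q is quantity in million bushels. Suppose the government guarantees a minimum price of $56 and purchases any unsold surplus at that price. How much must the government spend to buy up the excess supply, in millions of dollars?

9240

Rearranging supply gives qs = 4p - 32. In a free market, 83 - p = 4p - 32 gives the equilibrium p* = 23, q* = 60.
The floor of 56 is above the equilibrium price 23, so it binds.
At p = 56: qd = 83 - 56 = 27 and qs = 4·56 - 32 = 192.
Surplus = qs - qd = 165.
Government expenditure = surplus × support price = 165 × 56 = 9240.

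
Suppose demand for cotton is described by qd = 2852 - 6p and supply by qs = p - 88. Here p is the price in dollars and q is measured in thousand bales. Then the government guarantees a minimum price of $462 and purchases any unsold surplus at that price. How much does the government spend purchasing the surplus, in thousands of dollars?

Equilibrium: 2852 - 6p = p - 88, so 2940 = 7p and p* = 420, q* = 332.
Since 462 > 420, the floor is binding.
At p = 462: qd = 2852 - 6·462 = 80 and qs = 462 - 88 = 374.
Surplus = qs - qd = 294.
Government expenditure = surplus × support price = 294 × 462 = 135828.

135828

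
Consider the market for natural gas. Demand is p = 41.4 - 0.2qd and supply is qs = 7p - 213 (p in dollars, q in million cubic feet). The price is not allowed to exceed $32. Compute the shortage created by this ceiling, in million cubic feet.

Rearranging demand gives qd = 207 - 5p. Setting quantity demanded equal to quantity supplied, 207 - 5p = 7p - 213, gives p* = 35 and q* = 32.
The ceiling of 32 is below the equilibrium price 35, so it binds.
At p = 32: qd = 207 - 5·32 = 47 and qs = 7·32 - 213 = 11.
Shortage = qd - qs = 47 - 11 = 36.

36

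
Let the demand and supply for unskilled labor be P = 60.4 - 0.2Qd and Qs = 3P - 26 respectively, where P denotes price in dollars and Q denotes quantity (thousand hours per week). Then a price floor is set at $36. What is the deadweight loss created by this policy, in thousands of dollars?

Rearranging demand gives Qd = 302 - 5P. Equilibrium: 302 - 5P = 3P - 26, so 328 = 8P and P* = 41, Q* = 97.
Since 36 is below P* = 41, the floor does not bind and the free-market outcome prevails.
Since the control does not bind, no trades are prevented and deadweight loss is zero.

0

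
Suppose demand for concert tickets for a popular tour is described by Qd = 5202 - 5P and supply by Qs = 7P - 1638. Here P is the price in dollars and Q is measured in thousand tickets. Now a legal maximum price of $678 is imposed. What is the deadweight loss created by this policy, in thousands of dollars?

Equilibrium: 5202 - 5P = 7P - 1638, so 6840 = 12P and P* = 570, Q* = 2352.
The ceiling of 678 is above the equilibrium price 570, so it is not binding; the market clears at P* = 570, Q* = 2352.
Since the control does not bind, no trades are prevented and deadweight loss is zero.

0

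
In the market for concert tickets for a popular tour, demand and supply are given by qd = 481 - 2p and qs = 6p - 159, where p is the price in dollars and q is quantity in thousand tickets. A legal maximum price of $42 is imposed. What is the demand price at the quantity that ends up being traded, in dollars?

In a free market, 481 - 2p = 6p - 159 gives the equilibrium p* = 80, q* = 321.
The ceiling of 42 is below the equilibrium price 80, so it binds.
At p = 42: qd = 481 - 2·42 = 397 and qs = 6·42 - 159 = 93.
Only 93 units reach the market. On the demand curve, the marginal buyer's willingness to pay at q = 93 is (481 - 93)/2 = 194.

194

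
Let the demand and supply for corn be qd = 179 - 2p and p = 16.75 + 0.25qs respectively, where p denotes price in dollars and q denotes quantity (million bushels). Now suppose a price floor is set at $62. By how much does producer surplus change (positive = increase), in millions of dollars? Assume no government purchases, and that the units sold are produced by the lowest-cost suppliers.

Rearranging supply gives qs = 4p - 67. Equilibrium: 179 - 2p = 4p - 67, so 246 = 6p and p* = 41, q* = 97.
Because the floor (62) lies above the market-clearing price, it is binding.
At p = 62: qd = 179 - 2·62 = 55 and qs = 4·62 - 67 = 181.
Producer surplus without the control is ½ · (41 - 16.75) · 97 = 1176.125.
With the floor, 55 units are sold at 62. The supply price at q = 55 is 30.5, so PS = ½ · [(62 - 16.75) + (62 - 30.5)] · 55 = 2110.625.
Change in producer surplus = 2110.625 - 1176.125 = 934.5.

934.5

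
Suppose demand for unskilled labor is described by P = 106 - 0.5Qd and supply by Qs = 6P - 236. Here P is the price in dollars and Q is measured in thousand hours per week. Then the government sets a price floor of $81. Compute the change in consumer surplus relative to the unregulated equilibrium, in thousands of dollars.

Rearranging demand gives Qd = 212 - 2P. Setting quantity demanded equal to quantity supplied, 212 - 2P = 6P - 236, gives P* = 56 and Q* = 100.
Since 81 > 56, the floor is binding.
At P = 81: Qd = 212 - 2·81 = 50 and Qs = 6·81 - 236 = 250.
Consumer surplus without the control is ½ · (106 - 56) · 100 = 2500.
With the floor, consumers buy 50 units at 81, so CS = ½ · (106 - 81) · 50 = 625.
Change in consumer surplus = 625 - 2500 = -1875.

-1875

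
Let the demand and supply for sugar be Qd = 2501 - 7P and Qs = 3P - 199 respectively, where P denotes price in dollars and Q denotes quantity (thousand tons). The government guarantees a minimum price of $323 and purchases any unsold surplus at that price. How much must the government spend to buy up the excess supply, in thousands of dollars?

171190

In a free market, 2501 - 7P = 3P - 199 gives the equilibrium P* = 270, Q* = 611.
Because the floor (323) lies above the market-clearing price, it is binding.
At P = 323: Qd = 2501 - 7·323 = 240 and Qs = 3·323 - 199 = 770.
Surplus = Qs - Qd = 530.
Government expenditure = surplus × support price = 530 × 323 = 171190.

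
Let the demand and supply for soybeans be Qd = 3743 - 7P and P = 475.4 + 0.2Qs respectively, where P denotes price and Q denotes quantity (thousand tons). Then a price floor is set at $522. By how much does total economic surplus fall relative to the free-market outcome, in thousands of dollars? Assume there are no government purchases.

Rearranging supply gives Qs = 5P - 2377. Setting quantity demanded equal to quantity supplied, 3743 - 7P = 5P - 2377, gives P* = 510 and Q* = 173.
The floor of 522 is above the equilibrium price 510, so it binds.
At P = 522: Qd = 3743 - 7·522 = 89 and Qs = 5·522 - 2377 = 233.
Quantity traded falls to 89. At Q = 89 the demand price is (3743 - 89)/7 = 522 and the supply price is (2377 + 89)/5 = 493.2.
Deadweight loss = ½ · (522 - 493.2) · (173 - 89) = ½ · 28.8 · 84 = 1209.6.

1209.6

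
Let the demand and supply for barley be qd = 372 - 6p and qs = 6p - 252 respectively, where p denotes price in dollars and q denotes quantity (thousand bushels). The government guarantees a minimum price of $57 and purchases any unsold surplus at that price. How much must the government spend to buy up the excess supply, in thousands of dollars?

Without the control the market clears where 372 - 6p = 6p - 252, i.e. p* = 52 and q* = 60.
Because the floor (57) lies above the market-clearing price, it is binding.
At p = 57: qd = 372 - 6·57 = 30 and qs = 6·57 - 252 = 90.
Surplus = qs - qd = 60.
Government expenditure = surplus × support price = 60 × 57 = 3420.

3420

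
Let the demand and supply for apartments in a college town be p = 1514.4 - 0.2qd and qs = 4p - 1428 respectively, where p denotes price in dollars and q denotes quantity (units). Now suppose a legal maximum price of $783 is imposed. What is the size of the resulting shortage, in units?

1953

Rearranging demand gives qd = 7572 - 5p. In a free market, 7572 - 5p = 4p - 1428 gives the equilibrium p* = 1000, q* = 2572.
The ceiling of 783 is below the equilibrium price 1000, so it binds.
At p = 783: qd = 7572 - 5·783 = 3657 and qs = 4·783 - 1428 = 1704.
Shortage = qd - qs = 3657 - 1704 = 1953.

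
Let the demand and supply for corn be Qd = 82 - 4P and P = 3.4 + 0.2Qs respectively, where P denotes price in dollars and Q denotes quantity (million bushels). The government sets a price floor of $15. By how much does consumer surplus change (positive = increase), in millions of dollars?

Rearranging supply gives Qs = 5P - 17. In a free market, 82 - 4P = 5P - 17 gives the equilibrium P* = 11, Q* = 38.
Because the floor (15) lies above the market-clearing price, it is binding.
At P = 15: Qd = 82 - 4·15 = 22 and Qs = 5·15 - 17 = 58.
Consumer surplus without the control is ½ · (20.5 - 11) · 38 = 180.5.
With the floor, consumers buy 22 units at 15, so CS = ½ · (20.5 - 15) · 22 = 60.5.
Change in consumer surplus = 60.5 - 180.5 = -120.

-120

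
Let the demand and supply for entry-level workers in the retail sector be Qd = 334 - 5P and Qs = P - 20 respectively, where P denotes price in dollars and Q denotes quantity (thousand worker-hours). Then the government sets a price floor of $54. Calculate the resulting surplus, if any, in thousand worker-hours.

0

Equilibrium: 334 - 5P = P - 20, so 354 = 6P and P* = 59, Q* = 39.
Since 54 is below P* = 59, the floor does not bind and the free-market outcome prevails.
Since the control does not bind, there is no surplus.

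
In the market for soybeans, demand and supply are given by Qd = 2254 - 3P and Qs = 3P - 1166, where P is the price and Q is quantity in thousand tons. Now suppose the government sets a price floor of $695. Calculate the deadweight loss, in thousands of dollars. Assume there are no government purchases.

Without the control the market clears where 2254 - 3P = 3P - 1166, i.e. P* = 570 and Q* = 544.
The floor of 695 is above the equilibrium price 570, so it binds.
At P = 695: Qd = 2254 - 3·695 = 169 and Qs = 3·695 - 1166 = 919.
Quantity traded falls to 169. At Q = 169 the demand price is (2254 - 169)/3 = 695 and the supply price is (1166 + 169)/3 = 445.
Deadweight loss = ½ · (695 - 445) · (544 - 169) = ½ · 250 · 375 = 46875.

46875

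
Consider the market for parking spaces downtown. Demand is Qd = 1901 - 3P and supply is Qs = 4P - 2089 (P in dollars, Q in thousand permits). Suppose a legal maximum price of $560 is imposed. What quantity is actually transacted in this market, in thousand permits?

151

Setting quantity demanded equal to quantity supplied, 1901 - 3P = 4P - 2089, gives P* = 570 and Q* = 191.
Because the ceiling (560) lies below the market-clearing price, it is binding.
At P = 560: Qd = 1901 - 3·560 = 221 and Qs = 4·560 - 2089 = 151.
The quantity actually transacted is the short side, supply: 151.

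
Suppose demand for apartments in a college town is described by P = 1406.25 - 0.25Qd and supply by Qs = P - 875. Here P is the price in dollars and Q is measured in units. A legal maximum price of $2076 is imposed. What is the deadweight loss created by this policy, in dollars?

0

Rearranging demand gives Qd = 5625 - 4P. In a free market, 5625 - 4P = P - 875 gives the equilibrium P* = 1300, Q* = 425.
Since 2076 is above P* = 1300, the ceiling does not bind and the free-market outcome prevails.
Since the control does not bind, no trades are prevented and deadweight loss is zero.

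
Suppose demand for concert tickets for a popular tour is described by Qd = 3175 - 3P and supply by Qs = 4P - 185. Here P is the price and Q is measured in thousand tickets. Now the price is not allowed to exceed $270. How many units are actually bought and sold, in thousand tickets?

895

Equilibrium: 3175 - 3P = 4P - 185, so 3360 = 7P and P* = 480, Q* = 1735.
Because the ceiling (270) lies below the market-clearing price, it is binding.
At P = 270: Qd = 3175 - 3·270 = 2365 and Qs = 4·270 - 185 = 895.
The quantity actually transacted is the short side, supply: 895.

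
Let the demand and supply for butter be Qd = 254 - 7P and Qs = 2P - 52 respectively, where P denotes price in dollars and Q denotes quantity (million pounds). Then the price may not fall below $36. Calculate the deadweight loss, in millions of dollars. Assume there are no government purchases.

Without the control the market clears where 254 - 7P = 2P - 52, i.e. P* = 34 and Q* = 16.
Since 36 > 34, the floor is binding.
At P = 36: Qd = 254 - 7·36 = 2 and Qs = 2·36 - 52 = 20.
Quantity traded falls to 2. At Q = 2 the demand price is (254 - 2)/7 = 36 and the supply price is (52 + 2)/2 = 27.
Deadweight loss = ½ · (36 - 27) · (16 - 2) = ½ · 9 · 14 = 63.

63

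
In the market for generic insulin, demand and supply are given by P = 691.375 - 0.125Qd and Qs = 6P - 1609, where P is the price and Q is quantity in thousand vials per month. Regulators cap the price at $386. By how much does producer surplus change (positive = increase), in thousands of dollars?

Rearranging demand gives Qd = 5531 - 8P. Without the control the market clears where 5531 - 8P = 6P - 1609, i.e. P* = 510 and Q* = 1451.
The ceiling of 386 is below the equilibrium price 510, so it binds.
At P = 386: Qd = 5531 - 8·386 = 2443 and Qs = 6·386 - 1609 = 707.
Producer surplus without the control is ½ · (510 - 1609/6) · 1451 = 2105401/12.
With the ceiling, producers sell 707 units at 386, so PS = ½ · (386 - 1609/6) · 707 = 499849/12.
Change in producer surplus = 499849/12 - 2105401/12 = -133796.

-133796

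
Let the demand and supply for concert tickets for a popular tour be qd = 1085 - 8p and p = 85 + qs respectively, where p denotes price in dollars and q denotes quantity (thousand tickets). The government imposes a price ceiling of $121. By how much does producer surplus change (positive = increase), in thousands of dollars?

Rearranging supply gives qs = p - 85. Equilibrium: 1085 - 8p = p - 85, so 1170 = 9p and p* = 130, q* = 45.
The ceiling of 121 is below the equilibrium price 130, so it binds.
At p = 121: qd = 1085 - 8·121 = 117 and qs = 121 - 85 = 36.
Producer surplus without the control is ½ · (130 - 85) · 45 = 1012.5.
With the ceiling, producers sell 36 units at 121, so PS = ½ · (121 - 85) · 36 = 648.
Change in producer surplus = 648 - 1012.5 = -364.5.

-364.5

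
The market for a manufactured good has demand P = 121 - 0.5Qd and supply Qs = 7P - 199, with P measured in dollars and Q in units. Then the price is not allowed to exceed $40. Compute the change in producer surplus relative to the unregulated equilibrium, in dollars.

-1012.5

Rearranging demand gives Qd = 242 - 2P. Equilibrium: 242 - 2P = 7P - 199, so 441 = 9P and P* = 49, Q* = 144.
The ceiling of 40 is below the equilibrium price 49, so it binds.
At P = 40: Qd = 242 - 2·40 = 162 and Qs = 7·40 - 199 = 81.
Producer surplus without the control is ½ · (49 - 199/7) · 144 = 10368/7.
With the ceiling, producers sell 81 units at 40, so PS = ½ · (40 - 199/7) · 81 = 6561/14.
Change in producer surplus = 6561/14 - 10368/7 = -1012.5.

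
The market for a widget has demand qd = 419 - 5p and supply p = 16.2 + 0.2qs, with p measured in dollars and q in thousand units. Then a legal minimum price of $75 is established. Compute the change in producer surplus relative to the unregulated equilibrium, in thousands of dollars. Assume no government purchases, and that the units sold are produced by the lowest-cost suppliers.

Rearranging supply gives qs = 5p - 81. Without the control the market clears where 419 - 5p = 5p - 81, i.e. p* = 50 and q* = 169.
The floor of 75 is above the equilibrium price 50, so it binds.
At p = 75: qd = 419 - 5·75 = 44 and qs = 5·75 - 81 = 294.
Producer surplus without the control is ½ · (50 - 16.2) · 169 = 2856.1.
With the floor, 44 units are sold at 75. The supply price at q = 44 is 25, so PS = ½ · [(75 - 16.2) + (75 - 25)] · 44 = 2393.6.
Change in producer surplus = 2393.6 - 2856.1 = -462.5.

-462.5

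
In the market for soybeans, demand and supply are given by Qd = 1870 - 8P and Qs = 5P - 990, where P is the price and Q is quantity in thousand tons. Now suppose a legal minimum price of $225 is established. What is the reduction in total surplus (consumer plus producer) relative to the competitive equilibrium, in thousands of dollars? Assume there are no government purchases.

260

In a free market, 1870 - 8P = 5P - 990 gives the equilibrium P* = 220, Q* = 110.
The floor of 225 is above the equilibrium price 220, so it binds.
At P = 225: Qd = 1870 - 8·225 = 70 and Qs = 5·225 - 990 = 135.
Quantity traded falls to 70. At Q = 70 the demand price is (1870 - 70)/8 = 225 and the supply price is (990 + 70)/5 = 212.
Deadweight loss = ½ · (225 - 212) · (110 - 70) = ½ · 13 · 40 = 260.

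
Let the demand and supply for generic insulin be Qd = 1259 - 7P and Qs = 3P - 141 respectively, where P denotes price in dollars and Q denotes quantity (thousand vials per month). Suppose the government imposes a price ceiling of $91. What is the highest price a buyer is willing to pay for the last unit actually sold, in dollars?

Equilibrium: 1259 - 7P = 3P - 141, so 1400 = 10P and P* = 140, Q* = 279.
Because the ceiling (91) lies below the market-clearing price, it is binding.
At P = 91: Qd = 1259 - 7·91 = 622 and Qs = 3·91 - 141 = 132.
Only 132 units reach the market. On the demand curve, the marginal buyer's willingness to pay at Q = 132 is (1259 - 132)/7 = 161.

161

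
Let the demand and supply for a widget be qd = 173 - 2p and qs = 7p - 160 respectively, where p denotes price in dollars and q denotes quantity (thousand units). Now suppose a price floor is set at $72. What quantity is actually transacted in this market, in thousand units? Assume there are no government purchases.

Equilibrium: 173 - 2p = 7p - 160, so 333 = 9p and p* = 37, q* = 99.
Because the floor (72) lies above the market-clearing price, it is binding.
At p = 72: qd = 173 - 2·72 = 29 and qs = 7·72 - 160 = 344.
The quantity actually transacted is the short side, demand: 29.

29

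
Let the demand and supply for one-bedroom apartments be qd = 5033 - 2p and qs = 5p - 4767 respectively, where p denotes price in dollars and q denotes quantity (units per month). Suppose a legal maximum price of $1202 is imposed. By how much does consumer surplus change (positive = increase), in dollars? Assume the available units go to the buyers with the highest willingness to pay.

Equilibrium: 5033 - 2p = 5p - 4767, so 9800 = 7p and p* = 1400, q* = 2233.
The ceiling of 1202 is below the equilibrium price 1400, so it binds.
At p = 1202: qd = 5033 - 2·1202 = 2629 and qs = 5·1202 - 4767 = 1243.
Consumer surplus without the control is ½ · (2516.5 - 1400) · 2233 = 1246572.25.
With the ceiling, 1243 units are sold at 1202 (assume they go to the highest-value buyers). The demand price at q = 1243 is 1895, so CS = ½ · [(2516.5 - 1202) + (1895 - 1202)] · 1243 = 1247661.25.
Change in consumer surplus = 1247661.25 - 1246572.25 = 1089.

1089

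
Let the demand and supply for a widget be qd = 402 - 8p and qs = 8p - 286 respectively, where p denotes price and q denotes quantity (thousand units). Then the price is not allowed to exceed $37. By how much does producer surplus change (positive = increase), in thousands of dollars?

-204

In a free market, 402 - 8p = 8p - 286 gives the equilibrium p* = 43, q* = 58.
Because the ceiling (37) lies below the market-clearing price, it is binding.
At p = 37: qd = 402 - 8·37 = 106 and qs = 8·37 - 286 = 10.
Producer surplus without the control is ½ · (43 - 35.75) · 58 = 210.25.
With the ceiling, producers sell 10 units at 37, so PS = ½ · (37 - 35.75) · 10 = 6.25.
Change in producer surplus = 6.25 - 210.25 = -204.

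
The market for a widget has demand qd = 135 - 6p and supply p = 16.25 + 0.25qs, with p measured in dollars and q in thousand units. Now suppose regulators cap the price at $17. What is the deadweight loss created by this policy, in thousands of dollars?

30

Rearranging supply gives qs = 4p - 65. Without the control the market clears where 135 - 6p = 4p - 65, i.e. p* = 20 and q* = 15.
The ceiling of 17 is below the equilibrium price 20, so it binds.
At p = 17: qd = 135 - 6·17 = 33 and qs = 4·17 - 65 = 3.
Quantity traded falls to 3. At q = 3 the demand price is (135 - 3)/6 = 22 and the supply price is (65 + 3)/4 = 17.
Deadweight loss = ½ · (22 - 17) · (15 - 3) = ½ · 5 · 12 = 30.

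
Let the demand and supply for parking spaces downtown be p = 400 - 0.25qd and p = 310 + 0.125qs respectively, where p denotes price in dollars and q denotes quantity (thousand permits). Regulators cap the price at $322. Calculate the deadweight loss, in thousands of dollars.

Rearranging demand gives qd = 1600 - 4p; rearranging supply gives qs = 8p - 2480. Without the control the market clears where 1600 - 4p = 8p - 2480, i.e. p* = 340 and q* = 240.
Because the ceiling (322) lies below the market-clearing price, it is binding.
At p = 322: qd = 1600 - 4·322 = 312 and qs = 8·322 - 2480 = 96.
Quantity traded falls to 96. At q = 96 the demand price is (1600 - 96)/4 = 376 and the supply price is (2480 + 96)/8 = 322.
Deadweight loss = ½ · (376 - 322) · (240 - 96) = ½ · 54 · 144 = 3888.

3888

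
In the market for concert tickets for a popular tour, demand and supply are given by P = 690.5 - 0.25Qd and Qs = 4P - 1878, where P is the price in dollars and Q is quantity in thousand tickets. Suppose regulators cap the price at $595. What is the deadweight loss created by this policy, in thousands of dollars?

0

Rearranging demand gives Qd = 2762 - 4P. Without the control the market clears where 2762 - 4P = 4P - 1878, i.e. P* = 580 and Q* = 442.
The ceiling of 595 is above the equilibrium price 580, so it is not binding; the market clears at P* = 580, Q* = 442.
Since the control does not bind, no trades are prevented and deadweight loss is zero.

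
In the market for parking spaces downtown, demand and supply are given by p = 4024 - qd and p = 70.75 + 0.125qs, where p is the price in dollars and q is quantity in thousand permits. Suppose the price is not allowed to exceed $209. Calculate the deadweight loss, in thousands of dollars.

Rearranging demand gives qd = 4024 - p; rearranging supply gives qs = 8p - 566. Setting quantity demanded equal to quantity supplied, 4024 - p = 8p - 566, gives p* = 510 and q* = 3514.
The ceiling of 209 is below the equilibrium price 510, so it binds.
At p = 209: qd = 4024 - 209 = 3815 and qs = 8·209 - 566 = 1106.
Quantity traded falls to 1106. At q = 1106 the demand price is 4024 - 1106 = 2918 and the supply price is (566 + 1106)/8 = 209.
Deadweight loss = ½ · (2918 - 209) · (3514 - 1106) = ½ · 2709 · 2408 = 3261636.

3261636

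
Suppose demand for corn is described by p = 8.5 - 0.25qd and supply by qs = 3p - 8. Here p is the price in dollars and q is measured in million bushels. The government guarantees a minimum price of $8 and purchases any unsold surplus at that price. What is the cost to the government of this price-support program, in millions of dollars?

112

Rearranging demand gives qd = 34 - 4p. Setting quantity demanded equal to quantity supplied, 34 - 4p = 3p - 8, gives p* = 6 and q* = 10.
The floor of 8 is above the equilibrium price 6, so it binds.
At p = 8: qd = 34 - 4·8 = 2 and qs = 3·8 - 8 = 16.
Surplus = qs - qd = 14.
Government expenditure = surplus × support price = 14 × 8 = 112.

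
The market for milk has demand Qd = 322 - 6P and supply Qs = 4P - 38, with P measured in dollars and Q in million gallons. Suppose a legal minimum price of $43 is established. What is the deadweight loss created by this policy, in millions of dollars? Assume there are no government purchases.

Equilibrium: 322 - 6P = 4P - 38, so 360 = 10P and P* = 36, Q* = 106.
Since 43 > 36, the floor is binding.
At P = 43: Qd = 322 - 6·43 = 64 and Qs = 4·43 - 38 = 134.
Quantity traded falls to 64. At Q = 64 the demand price is (322 - 64)/6 = 43 and the supply price is (38 + 64)/4 = 25.5.
Deadweight loss = ½ · (43 - 25.5) · (106 - 64) = ½ · 17.5 · 42 = 367.5.

367.5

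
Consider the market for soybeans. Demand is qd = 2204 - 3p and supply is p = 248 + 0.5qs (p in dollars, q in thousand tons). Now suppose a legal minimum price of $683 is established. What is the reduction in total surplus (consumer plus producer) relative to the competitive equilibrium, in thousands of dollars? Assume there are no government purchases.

Rearranging supply gives qs = 2p - 496. Without the control the market clears where 2204 - 3p = 2p - 496, i.e. p* = 540 and q* = 584.
The floor of 683 is above the equilibrium price 540, so it binds.
At p = 683: qd = 2204 - 3·683 = 155 and qs = 2·683 - 496 = 870.
Quantity traded falls to 155. At q = 155 the demand price is (2204 - 155)/3 = 683 and the supply price is (496 + 155)/2 = 325.5.
Deadweight loss = ½ · (683 - 325.5) · (584 - 155) = ½ · 357.5 · 429 = 76683.75.

76683.75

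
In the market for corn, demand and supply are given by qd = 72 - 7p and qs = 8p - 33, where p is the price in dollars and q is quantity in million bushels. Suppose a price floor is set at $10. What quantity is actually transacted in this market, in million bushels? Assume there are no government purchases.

2

In a free market, 72 - 7p = 8p - 33 gives the equilibrium p* = 7, q* = 23.
The floor of 10 is above the equilibrium price 7, so it binds.
At p = 10: qd = 72 - 7·10 = 2 and qs = 8·10 - 33 = 47.
The quantity actually transacted is the short side, demand: 2.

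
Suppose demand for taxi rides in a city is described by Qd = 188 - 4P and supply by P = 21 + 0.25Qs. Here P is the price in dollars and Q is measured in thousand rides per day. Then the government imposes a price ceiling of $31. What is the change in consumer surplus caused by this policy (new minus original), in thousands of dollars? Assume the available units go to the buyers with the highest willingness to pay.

Rearranging supply gives Qs = 4P - 84. Equilibrium: 188 - 4P = 4P - 84, so 272 = 8P and P* = 34, Q* = 52.
Since 31 < 34, the ceiling is binding.
At P = 31: Qd = 188 - 4·31 = 64 and Qs = 4·31 - 84 = 40.
Consumer surplus without the control is ½ · (47 - 34) · 52 = 338.
With the ceiling, 40 units are sold at 31 (assume they go to the highest-value buyers). The demand price at Q = 40 is 37, so CS = ½ · [(47 - 31) + (37 - 31)] · 40 = 440.
Change in consumer surplus = 440 - 338 = 102.

102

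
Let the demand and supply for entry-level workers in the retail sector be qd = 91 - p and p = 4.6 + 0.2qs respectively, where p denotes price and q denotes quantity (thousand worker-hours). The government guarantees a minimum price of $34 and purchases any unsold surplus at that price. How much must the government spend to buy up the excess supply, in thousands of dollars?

3060

Rearranging supply gives qs = 5p - 23. In a free market, 91 - p = 5p - 23 gives the equilibrium p* = 19, q* = 72.
Because the floor (34) lies above the market-clearing price, it is binding.
At p = 34: qd = 91 - 34 = 57 and qs = 5·34 - 23 = 147.
Surplus = qs - qd = 90.
Government expenditure = surplus × support price = 90 × 34 = 3060.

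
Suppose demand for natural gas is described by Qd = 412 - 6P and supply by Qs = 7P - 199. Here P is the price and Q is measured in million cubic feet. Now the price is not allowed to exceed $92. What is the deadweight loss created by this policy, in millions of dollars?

0

Equilibrium: 412 - 6P = 7P - 199, so 611 = 13P and P* = 47, Q* = 130.
Since 92 is above P* = 47, the ceiling does not bind and the free-market outcome prevails.
Since the control does not bind, no trades are prevented and deadweight loss is zero.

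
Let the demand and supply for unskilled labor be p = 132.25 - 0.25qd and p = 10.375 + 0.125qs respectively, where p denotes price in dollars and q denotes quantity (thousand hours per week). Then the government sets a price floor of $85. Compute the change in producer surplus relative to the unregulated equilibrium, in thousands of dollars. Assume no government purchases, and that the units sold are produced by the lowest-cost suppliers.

5270

Rearranging demand gives qd = 529 - 4p; rearranging supply gives qs = 8p - 83. Equilibrium: 529 - 4p = 8p - 83, so 612 = 12p and p* = 51, q* = 325.
Because the floor (85) lies above the market-clearing price, it is binding.
At p = 85: qd = 529 - 4·85 = 189 and qs = 8·85 - 83 = 597.
Producer surplus without the control is ½ · (51 - 10.375) · 325 = 6601.5625.
With the floor, 189 units are sold at 85. The supply price at q = 189 is 34, so PS = ½ · [(85 - 10.375) + (85 - 34)] · 189 = 11871.5625.
Change in producer surplus = 11871.5625 - 6601.5625 = 5270.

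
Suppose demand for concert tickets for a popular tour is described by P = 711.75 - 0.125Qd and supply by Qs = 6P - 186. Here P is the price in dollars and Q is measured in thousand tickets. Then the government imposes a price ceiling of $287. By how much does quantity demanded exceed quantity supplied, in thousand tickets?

1862

Rearranging demand gives Qd = 5694 - 8P. Without the control the market clears where 5694 - 8P = 6P - 186, i.e. P* = 420 and Q* = 2334.
Since 287 < 420, the ceiling is binding.
At P = 287: Qd = 5694 - 8·287 = 3398 and Qs = 6·287 - 186 = 1536.
Shortage = Qd - Qs = 3398 - 1536 = 1862.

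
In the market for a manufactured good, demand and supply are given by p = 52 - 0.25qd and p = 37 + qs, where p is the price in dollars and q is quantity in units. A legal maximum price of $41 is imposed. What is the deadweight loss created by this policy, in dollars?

Rearranging demand gives qd = 208 - 4p; rearranging supply gives qs = p - 37. Setting quantity demanded equal to quantity supplied, 208 - 4p = p - 37, gives p* = 49 and q* = 12.
Because the ceiling (41) lies below the market-clearing price, it is binding.
At p = 41: qd = 208 - 4·41 = 44 and qs = 41 - 37 = 4.
Quantity traded falls to 4. At q = 4 the demand price is (208 - 4)/4 = 51 and the supply price is 37 + 4 = 41.
Deadweight loss = ½ · (51 - 41) · (12 - 4) = ½ · 10 · 8 = 40.

40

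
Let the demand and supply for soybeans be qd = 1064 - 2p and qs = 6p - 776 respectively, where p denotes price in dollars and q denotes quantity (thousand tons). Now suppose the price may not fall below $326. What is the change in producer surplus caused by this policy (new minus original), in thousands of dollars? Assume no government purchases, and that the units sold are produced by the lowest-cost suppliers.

Setting quantity demanded equal to quantity supplied, 1064 - 2p = 6p - 776, gives p* = 230 and q* = 604.
Since 326 > 230, the floor is binding.
At p = 326: qd = 1064 - 2·326 = 412 and qs = 6·326 - 776 = 1180.
Producer surplus without the control is ½ · (230 - 388/3) · 604 = 91204/3.
With the floor, 412 units are sold at 326. The supply price at q = 412 is 198, so PS = ½ · [(326 - 388/3) + (326 - 198)] · 412 = 200644/3.
Change in producer surplus = 200644/3 - 91204/3 = 36480.

36480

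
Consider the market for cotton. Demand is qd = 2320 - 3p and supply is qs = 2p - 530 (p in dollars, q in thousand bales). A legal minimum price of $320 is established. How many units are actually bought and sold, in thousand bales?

610

Equilibrium: 2320 - 3p = 2p - 530, so 2850 = 5p and p* = 570, q* = 610.
The floor of 320 is below the equilibrium price 570, so it is not binding; the market clears at p* = 570, q* = 610.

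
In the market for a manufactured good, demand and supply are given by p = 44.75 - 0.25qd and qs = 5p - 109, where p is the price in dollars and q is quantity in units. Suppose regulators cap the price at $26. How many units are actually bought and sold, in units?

Rearranging demand gives qd = 179 - 4p. Setting quantity demanded equal to quantity supplied, 179 - 4p = 5p - 109, gives p* = 32 and q* = 51.
The ceiling of 26 is below the equilibrium price 32, so it binds.
At p = 26: qd = 179 - 4·26 = 75 and qs = 5·26 - 109 = 21.
The quantity actually transacted is the short side, supply: 21.

21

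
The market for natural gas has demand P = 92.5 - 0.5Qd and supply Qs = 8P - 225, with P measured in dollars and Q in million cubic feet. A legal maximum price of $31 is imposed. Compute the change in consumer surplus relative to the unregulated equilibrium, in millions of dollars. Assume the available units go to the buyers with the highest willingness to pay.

Rearranging demand gives Qd = 185 - 2P. In a free market, 185 - 2P = 8P - 225 gives the equilibrium P* = 41, Q* = 103.
The ceiling of 31 is below the equilibrium price 41, so it binds.
At P = 31: Qd = 185 - 2·31 = 123 and Qs = 8·31 - 225 = 23.
Consumer surplus without the control is ½ · (92.5 - 41) · 103 = 2652.25.
With the ceiling, 23 units are sold at 31 (assume they go to the highest-value buyers). The demand price at Q = 23 is 81, so CS = ½ · [(92.5 - 31) + (81 - 31)] · 23 = 1282.25.
Change in consumer surplus = 1282.25 - 2652.25 = -1370.

-1370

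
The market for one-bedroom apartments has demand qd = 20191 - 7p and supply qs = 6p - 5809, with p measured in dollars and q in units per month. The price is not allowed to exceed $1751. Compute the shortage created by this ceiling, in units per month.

Without the control the market clears where 20191 - 7p = 6p - 5809, i.e. p* = 2000 and q* = 6191.
The ceiling of 1751 is below the equilibrium price 2000, so it binds.
At p = 1751: qd = 20191 - 7·1751 = 7934 and qs = 6·1751 - 5809 = 4697.
Shortage = qd - qs = 7934 - 4697 = 3237.

3237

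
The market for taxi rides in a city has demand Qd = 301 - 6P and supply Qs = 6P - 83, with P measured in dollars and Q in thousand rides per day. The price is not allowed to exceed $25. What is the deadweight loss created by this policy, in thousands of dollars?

294

Without the control the market clears where 301 - 6P = 6P - 83, i.e. P* = 32 and Q* = 109.
Since 25 < 32, the ceiling is binding.
At P = 25: Qd = 301 - 6·25 = 151 and Qs = 6·25 - 83 = 67.
Quantity traded falls to 67. At Q = 67 the demand price is (301 - 67)/6 = 39 and the supply price is (83 + 67)/6 = 25.
Deadweight loss = ½ · (39 - 25) · (109 - 67) = ½ · 14 · 42 = 294.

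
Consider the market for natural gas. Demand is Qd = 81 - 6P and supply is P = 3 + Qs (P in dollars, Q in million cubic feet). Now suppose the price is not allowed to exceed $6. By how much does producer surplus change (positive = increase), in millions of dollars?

Rearranging supply gives Qs = P - 3. Equilibrium: 81 - 6P = P - 3, so 84 = 7P and P* = 12, Q* = 9.
Because the ceiling (6) lies below the market-clearing price, it is binding.
At P = 6: Qd = 81 - 6·6 = 45 and Qs = 6 - 3 = 3.
Producer surplus without the control is ½ · (12 - 3) · 9 = 40.5.
With the ceiling, producers sell 3 units at 6, so PS = ½ · (6 - 3) · 3 = 4.5.
Change in producer surplus = 4.5 - 40.5 = -36.

-36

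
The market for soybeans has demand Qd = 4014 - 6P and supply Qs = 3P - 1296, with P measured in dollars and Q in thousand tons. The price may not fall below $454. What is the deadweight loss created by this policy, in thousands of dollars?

In a free market, 4014 - 6P = 3P - 1296 gives the equilibrium P* = 590, Q* = 474.
The floor of 454 is below the equilibrium price 590, so it is not binding; the market clears at P* = 590, Q* = 474.
Since the control does not bind, no trades are prevented and deadweight loss is zero.

0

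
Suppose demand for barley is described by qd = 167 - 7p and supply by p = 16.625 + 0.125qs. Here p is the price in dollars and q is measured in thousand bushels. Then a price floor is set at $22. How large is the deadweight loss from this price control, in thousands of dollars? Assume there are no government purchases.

26.25

Rearranging supply gives qs = 8p - 133. Equilibrium: 167 - 7p = 8p - 133, so 300 = 15p and p* = 20, q* = 27.
Since 22 > 20, the floor is binding.
At p = 22: qd = 167 - 7·22 = 13 and qs = 8·22 - 133 = 43.
Quantity traded falls to 13. At q = 13 the demand price is (167 - 13)/7 = 22 and the supply price is (133 + 13)/8 = 18.25.
Deadweight loss = ½ · (22 - 18.25) · (27 - 13) = ½ · 3.75 · 14 = 26.25.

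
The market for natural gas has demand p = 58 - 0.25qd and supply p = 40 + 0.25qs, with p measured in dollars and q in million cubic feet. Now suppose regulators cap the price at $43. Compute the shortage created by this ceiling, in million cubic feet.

48

Rearranging demand gives qd = 232 - 4p; rearranging supply gives qs = 4p - 160. Without the control the market clears where 232 - 4p = 4p - 160, i.e. p* = 49 and q* = 36.
Because the ceiling (43) lies below the market-clearing price, it is binding.
At p = 43: qd = 232 - 4·43 = 60 and qs = 4·43 - 160 = 12.
Shortage = qd - qs = 60 - 12 = 48.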